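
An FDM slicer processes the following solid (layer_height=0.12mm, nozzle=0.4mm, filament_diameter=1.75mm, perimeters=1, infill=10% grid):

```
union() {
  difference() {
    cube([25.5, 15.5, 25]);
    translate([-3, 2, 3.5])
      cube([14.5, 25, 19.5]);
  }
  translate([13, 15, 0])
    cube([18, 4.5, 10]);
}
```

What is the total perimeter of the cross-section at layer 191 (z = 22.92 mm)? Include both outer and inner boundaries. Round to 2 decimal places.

At z = 22.92 mm: the cube is present — its section is the full 25.5×15.5 rectangle (perimeter 82.00 mm); the cube at (-3, 2) is present — its section is the full 14.5×25 rectangle (perimeter 79.00 mm); After the difference (first − rest): starting from the 25.5×15.5 cube, the 14.5×25 cube at (-3, 2) partially overlaps it — only the 155.25 mm² overlap (of its 362.50 mm²) is removed, clipping the outline — boundary = 82.00 mm; the cube at (13, 15) does not reach this height (z outside [0, 10]); Combining (union): only that combined region is present, so the union is just that shape — boundary = 82.00 mm. Overall, the cross-section is a single solid region. Total boundary length (outer) = 82.00 mm.

82.00 mm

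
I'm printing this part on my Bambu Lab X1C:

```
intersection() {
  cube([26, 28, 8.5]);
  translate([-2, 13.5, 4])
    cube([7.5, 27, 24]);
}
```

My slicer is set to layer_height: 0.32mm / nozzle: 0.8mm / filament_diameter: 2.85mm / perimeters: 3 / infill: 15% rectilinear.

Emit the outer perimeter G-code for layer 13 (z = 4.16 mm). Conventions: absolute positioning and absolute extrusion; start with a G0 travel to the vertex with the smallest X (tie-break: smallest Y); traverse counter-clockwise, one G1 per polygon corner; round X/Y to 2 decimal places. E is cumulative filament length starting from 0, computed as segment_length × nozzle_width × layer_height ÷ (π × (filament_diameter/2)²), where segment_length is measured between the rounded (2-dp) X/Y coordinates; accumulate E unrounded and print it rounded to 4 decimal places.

G0 X0.00 Y13.50 Z4.16
G1 X5.50 Y13.50 E0.2207
G1 X5.50 Y28.00 E0.8026
G1 X0.00 Y28.00 E1.0233
G1 X0.00 Y13.50 E1.6052

At z = 4.16 mm: the 26×28 cube contributes its full rectangle; the 7.5×27 cube at (-2, 13.5) contributes its full rectangle; Taking the intersection: the 7.5×27 cube at (-2, 13.5) partially overlaps the 26×28 cube; clipping to the common part keeps 79.75 mm² — 1 connected region. The outline is a single polygon with 4 vertices. Extrusion per mm of travel: 0.8 × 0.32 / (π × 1.425²) = 0.040129. Accumulating E over each segment gives final E = 1.6052.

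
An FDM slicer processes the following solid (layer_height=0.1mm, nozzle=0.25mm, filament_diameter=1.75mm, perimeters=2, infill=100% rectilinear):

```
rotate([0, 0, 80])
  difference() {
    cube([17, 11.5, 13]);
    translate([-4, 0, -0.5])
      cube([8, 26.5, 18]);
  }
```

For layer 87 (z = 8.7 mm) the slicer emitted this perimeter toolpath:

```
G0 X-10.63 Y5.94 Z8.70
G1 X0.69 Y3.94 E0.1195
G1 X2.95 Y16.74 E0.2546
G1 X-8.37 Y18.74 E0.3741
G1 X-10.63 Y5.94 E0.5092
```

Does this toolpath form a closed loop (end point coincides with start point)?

yes

Start point (G0): (-10.63, 5.94). End point (last G1): the path returns to the start — closed.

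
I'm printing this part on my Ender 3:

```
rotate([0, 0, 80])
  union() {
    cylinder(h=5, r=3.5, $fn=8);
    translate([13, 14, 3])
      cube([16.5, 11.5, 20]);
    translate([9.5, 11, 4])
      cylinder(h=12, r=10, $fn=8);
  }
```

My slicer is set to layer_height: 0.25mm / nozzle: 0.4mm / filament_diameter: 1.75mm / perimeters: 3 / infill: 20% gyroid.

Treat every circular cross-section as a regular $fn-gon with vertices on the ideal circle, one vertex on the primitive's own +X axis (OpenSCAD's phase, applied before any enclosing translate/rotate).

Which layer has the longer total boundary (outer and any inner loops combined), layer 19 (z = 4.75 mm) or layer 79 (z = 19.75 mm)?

layer 19 (z = 4.75 mm)

Layer 19 (z = 4.75): the r=3.5 cylinder contributes a regular 8-gon of circumradius 3.5 (perimeter = 2·8·3.500·sin(180°/8) = 21.43 mm); the cube at (13, 14) (footprint 16.5×11.5) is included at this height (perimeter 56.00 mm); the cylinder at (9.5, 11): section is a regular 8-gon, circumradius r=10 (perimeter = 2·8·10.000·sin(180°/8) = 61.23 mm); Merging all regions: the regions partially overlap (shared area 20.61 mm²), so the edge portions inside another operand are dropped and the merged outline is re-measured after clipping — boundary = 119.58 mm; (whole slice rotated 80° about Z — lengths, areas and connectivity unchanged). So its perimeter = 119.58 mm. Layer 79 (z = 19.75): the cylinder does not reach this height (z outside [0, 5]); the 16.5×11.5 cube at (13, 14) contributes its full rectangle (perimeter 56.00 mm); the cylinder at (9.5, 11) is absent (z outside [4, 16]); Taking the union: only the 16.5×11.5 cube at (13, 14) is present, so the union is just that shape — boundary = 56.00 mm; (rotated 80° about Z; rotation is an isometry so areas/perimeters/island counts are preserved). So its perimeter = 56.00 mm. Layer 19 is larger (119.58 vs 56.00 mm).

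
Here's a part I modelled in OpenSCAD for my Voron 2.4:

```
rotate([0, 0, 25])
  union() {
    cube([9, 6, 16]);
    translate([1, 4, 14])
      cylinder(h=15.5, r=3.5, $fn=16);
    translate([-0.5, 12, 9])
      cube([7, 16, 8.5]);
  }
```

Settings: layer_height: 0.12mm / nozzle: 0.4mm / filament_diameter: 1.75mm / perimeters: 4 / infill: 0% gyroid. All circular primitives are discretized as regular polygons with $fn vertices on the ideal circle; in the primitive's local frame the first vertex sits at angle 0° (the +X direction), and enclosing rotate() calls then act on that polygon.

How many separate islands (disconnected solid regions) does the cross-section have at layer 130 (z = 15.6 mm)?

2

At z = 15.6 mm: the cube is present — its section is the full 9×6 rectangle; the r=3.5 cylinder at (1, 4) contributes a regular 16-gon of circumradius 3.5; the 7×16 cube at (-0.5, 12) contributes its full rectangle; Taking the union: the regions partially overlap (shared area 21.28 mm²), so overlapping operands fuse into one piece — 2 connected regions; (whole slice rotated 25° about Z — lengths, areas and connectivity unchanged). Overall, the cross-section has 2 separate islands. Island count = 2.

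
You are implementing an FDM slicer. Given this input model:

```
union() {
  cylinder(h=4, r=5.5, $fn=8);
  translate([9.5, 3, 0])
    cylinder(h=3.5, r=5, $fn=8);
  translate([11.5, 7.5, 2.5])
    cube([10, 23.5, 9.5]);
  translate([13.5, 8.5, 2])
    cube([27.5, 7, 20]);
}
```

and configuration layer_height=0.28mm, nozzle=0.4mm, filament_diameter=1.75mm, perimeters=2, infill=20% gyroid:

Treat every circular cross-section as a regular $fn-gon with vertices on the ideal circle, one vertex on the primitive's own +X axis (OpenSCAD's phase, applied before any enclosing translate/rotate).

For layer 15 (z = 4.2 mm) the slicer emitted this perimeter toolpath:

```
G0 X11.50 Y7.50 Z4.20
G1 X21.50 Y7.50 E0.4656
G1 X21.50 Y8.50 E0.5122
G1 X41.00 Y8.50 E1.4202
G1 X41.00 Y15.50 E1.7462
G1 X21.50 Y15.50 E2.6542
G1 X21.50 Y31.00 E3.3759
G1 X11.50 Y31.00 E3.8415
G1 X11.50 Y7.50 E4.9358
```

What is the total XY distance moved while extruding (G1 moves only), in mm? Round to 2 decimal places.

Sum the Euclidean lengths of each G1 segment: total = 106.00 mm.

106.00 mm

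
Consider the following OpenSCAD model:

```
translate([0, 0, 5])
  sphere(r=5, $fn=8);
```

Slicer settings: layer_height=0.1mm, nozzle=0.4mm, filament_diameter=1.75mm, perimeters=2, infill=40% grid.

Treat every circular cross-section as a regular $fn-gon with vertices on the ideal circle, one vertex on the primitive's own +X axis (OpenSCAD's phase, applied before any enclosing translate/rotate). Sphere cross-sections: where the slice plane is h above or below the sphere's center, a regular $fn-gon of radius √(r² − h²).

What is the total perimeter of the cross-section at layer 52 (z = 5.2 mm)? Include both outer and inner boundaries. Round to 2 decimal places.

30.59 mm

At z = 5.2 mm: the r=5 sphere slices to a regular 8-gon of circumradius 4.996 (√(r²−h²) with h=0.2 from center) (perimeter = 2·8·4.996·sin(180°/8) = 30.59 mm). Overall, the cross-section is a single solid region. Total boundary length (outer) = 30.59 mm.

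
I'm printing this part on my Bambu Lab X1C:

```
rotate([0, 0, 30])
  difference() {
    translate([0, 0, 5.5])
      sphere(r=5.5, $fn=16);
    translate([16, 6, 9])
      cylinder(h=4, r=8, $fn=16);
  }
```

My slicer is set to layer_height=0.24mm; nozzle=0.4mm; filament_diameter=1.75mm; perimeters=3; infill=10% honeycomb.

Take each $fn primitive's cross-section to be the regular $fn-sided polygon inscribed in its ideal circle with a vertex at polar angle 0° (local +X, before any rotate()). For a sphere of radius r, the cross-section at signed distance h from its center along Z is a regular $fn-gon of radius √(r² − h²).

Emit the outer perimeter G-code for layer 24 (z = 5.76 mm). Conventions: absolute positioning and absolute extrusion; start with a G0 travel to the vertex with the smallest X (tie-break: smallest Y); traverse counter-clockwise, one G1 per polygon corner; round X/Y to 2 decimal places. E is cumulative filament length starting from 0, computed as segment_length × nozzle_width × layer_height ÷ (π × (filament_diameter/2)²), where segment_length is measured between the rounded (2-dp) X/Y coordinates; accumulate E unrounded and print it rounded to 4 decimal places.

At z = 5.76 mm: the sphere: section is a regular 16-gon, circumradius = √(r²−h²) = √(5.5²−0.26²) = 5.494; the cylinder at (16, 6) does not reach this height (z outside [9, 13]); Taking the first minus the rest: none of the subtracted shapes is present at this height, so the r=5.5 sphere is unchanged — 1 connected region; (whole slice rotated 30° about Z — lengths, areas and connectivity unchanged). The outline is a single polygon with 16 vertices. Extrusion per mm of travel: 0.4 × 0.24 / (π × 0.875²) = 0.039912. Accumulating E over each segment gives final E = 1.3694.

G0 X-5.45 Y-0.72 Z5.76
G1 X-4.76 Y-2.75 E0.0856
G1 X-3.34 Y-4.36 E0.1713
G1 X-1.42 Y-5.31 E0.2568
G1 X0.72 Y-5.45 E0.3423
G1 X2.75 Y-4.76 E0.4279
G1 X4.36 Y-3.34 E0.5136
G1 X5.31 Y-1.42 E0.5991
G1 X5.45 Y0.72 E0.6847
G1 X4.76 Y2.75 E0.7703
G1 X3.34 Y4.36 E0.8560
G1 X1.42 Y5.31 E0.9415
G1 X-0.72 Y5.45 E1.0270
G1 X-2.75 Y4.76 E1.1126
G1 X-4.36 Y3.34 E1.1983
G1 X-5.31 Y1.42 E1.2838
G1 X-5.45 Y-0.72 E1.3694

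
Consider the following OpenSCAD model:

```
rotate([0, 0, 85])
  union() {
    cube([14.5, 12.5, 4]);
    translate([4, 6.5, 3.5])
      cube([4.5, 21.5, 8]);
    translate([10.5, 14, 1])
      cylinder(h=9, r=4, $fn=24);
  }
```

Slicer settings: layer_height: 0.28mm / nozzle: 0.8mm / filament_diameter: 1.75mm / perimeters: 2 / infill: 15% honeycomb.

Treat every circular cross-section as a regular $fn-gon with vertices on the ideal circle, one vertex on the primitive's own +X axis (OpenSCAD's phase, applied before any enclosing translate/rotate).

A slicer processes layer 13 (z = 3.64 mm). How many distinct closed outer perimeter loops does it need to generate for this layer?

1

At z = 3.64 mm: the cube (footprint 14.5×12.5) is included at this height; the cube at (4, 6.5) is present — its section is the full 4.5×21.5 rectangle; the r=4 cylinder at (10.5, 14) gives a regular 24-gon of circumradius 4 (constant along its height); Combining (union): the regions partially overlap (shared area 47.84 mm²), so overlapping operands fuse into one piece — 1 connected region; (whole slice rotated 85° about Z — lengths, areas and connectivity unchanged). The result has 1 disconnected region.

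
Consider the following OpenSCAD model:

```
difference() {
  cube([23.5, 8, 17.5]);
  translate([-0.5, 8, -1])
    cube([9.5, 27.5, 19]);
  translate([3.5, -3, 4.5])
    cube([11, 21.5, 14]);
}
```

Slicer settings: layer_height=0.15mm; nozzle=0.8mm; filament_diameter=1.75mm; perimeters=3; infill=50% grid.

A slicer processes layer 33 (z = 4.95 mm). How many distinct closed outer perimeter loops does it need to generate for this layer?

At z = 4.95 mm: the cube (footprint 23.5×8) is included at this height; the cube at (-0.5, 8) (footprint 9.5×27.5) is included at this height; the cube at (3.5, -3) is present — its section is the full 11×21.5 rectangle; After the difference (first − rest): starting from the 23.5×8 cube, the 9.5×27.5 cube at (-0.5, 8) misses the remaining region (no effect); the 11×21.5 cube at (3.5, -3) partially overlaps it — only the 88.00 mm² overlap (of its 236.50 mm²) is removed, clipping the outline — 2 connected regions. The result has 2 disconnected regions.

2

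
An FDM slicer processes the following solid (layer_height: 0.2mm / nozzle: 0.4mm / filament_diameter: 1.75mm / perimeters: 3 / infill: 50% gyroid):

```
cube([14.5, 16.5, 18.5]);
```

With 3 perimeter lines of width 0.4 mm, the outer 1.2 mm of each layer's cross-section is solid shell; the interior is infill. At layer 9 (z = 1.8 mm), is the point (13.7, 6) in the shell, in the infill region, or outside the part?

shell

At z = 1.8 mm: the cube is present — its section is the full 14.5×16.5 rectangle. Overall, the cross-section is a single solid region. The nearest boundary edge runs (14.50, 0.00)→(14.50, 16.50); distance from the point to it = 0.80 mm. The point is inside the cross-section, 0.80 mm from the nearest boundary — within the 1.2 mm shell band (3 × 0.4).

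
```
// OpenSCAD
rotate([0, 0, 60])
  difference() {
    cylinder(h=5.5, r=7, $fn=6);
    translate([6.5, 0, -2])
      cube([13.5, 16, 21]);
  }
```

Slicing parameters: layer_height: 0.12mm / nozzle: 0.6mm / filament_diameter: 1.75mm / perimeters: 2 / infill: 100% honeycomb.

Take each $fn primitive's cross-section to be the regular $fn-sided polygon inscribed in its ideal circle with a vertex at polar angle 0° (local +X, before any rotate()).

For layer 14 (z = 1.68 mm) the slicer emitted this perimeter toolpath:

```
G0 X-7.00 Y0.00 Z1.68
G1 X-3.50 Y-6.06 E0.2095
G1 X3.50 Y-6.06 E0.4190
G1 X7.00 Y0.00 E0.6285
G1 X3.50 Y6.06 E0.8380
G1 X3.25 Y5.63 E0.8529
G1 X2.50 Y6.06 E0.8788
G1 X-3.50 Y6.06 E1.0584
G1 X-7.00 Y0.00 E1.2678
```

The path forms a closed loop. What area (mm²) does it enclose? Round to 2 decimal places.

127.04 mm²

Apply the shoelace formula to the sequence of (X, Y) vertices; enclosed area = 127.04 mm².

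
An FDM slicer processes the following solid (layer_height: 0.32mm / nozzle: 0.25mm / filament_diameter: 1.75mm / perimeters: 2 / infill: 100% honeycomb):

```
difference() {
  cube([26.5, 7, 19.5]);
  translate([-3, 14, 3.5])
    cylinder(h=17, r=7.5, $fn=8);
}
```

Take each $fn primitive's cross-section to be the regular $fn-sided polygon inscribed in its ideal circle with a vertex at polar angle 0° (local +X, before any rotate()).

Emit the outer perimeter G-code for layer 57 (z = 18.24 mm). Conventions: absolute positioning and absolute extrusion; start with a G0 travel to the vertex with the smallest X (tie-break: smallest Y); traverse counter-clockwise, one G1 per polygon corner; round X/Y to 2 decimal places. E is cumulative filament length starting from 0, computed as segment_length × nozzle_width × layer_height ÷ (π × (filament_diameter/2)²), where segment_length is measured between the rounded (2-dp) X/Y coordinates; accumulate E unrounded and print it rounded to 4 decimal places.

At z = 18.24 mm: the cube (footprint 26.5×7) is included at this height; the r=7.5 cylinder at (-3, 14) contributes a regular 8-gon of circumradius 7.5; Subtracting the remaining from the first: starting from the 26.5×7 cube, the r=7.5 cylinder at (-3, 14) misses the remaining region (no effect) — 1 connected region. The outline is a single polygon with 4 vertices. Extrusion per mm of travel: 0.25 × 0.32 / (π × 0.875²) = 0.033260. Accumulating E over each segment gives final E = 2.2284.

G0 X0.00 Y0.00 Z18.24
G1 X26.50 Y0.00 E0.8814
G1 X26.50 Y7.00 E1.1142
G1 X0.00 Y7.00 E1.9956
G1 X0.00 Y0.00 E2.2284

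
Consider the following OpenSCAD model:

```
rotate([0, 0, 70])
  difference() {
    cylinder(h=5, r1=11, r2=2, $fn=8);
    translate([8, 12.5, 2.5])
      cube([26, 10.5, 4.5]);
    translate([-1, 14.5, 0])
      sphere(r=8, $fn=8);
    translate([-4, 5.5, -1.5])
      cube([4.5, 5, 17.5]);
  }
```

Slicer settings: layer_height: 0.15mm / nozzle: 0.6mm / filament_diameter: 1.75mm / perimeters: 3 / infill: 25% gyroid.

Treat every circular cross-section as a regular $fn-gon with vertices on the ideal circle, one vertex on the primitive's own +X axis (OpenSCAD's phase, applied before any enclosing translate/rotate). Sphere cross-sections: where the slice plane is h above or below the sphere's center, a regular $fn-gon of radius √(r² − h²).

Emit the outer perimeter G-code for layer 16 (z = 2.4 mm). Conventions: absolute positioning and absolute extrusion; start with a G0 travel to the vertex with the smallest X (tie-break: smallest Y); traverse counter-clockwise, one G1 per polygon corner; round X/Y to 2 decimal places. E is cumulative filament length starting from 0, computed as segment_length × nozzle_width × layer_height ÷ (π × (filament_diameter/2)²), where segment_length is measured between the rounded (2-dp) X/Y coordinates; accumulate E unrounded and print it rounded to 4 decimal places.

At z = 2.4 mm: the cone contributes a regular 8-gon of circumradius 6.680 (interpolated between r1=11 and r2=2 at t=0.480); the cube at (8, 12.5) does not reach this height (z outside [2.5, 7]); the r=8 sphere at (-1, 14.5) slices to a regular 8-gon of circumradius 7.632 (√(r²−h²) with h=2.4 from center); the cube at (-4, 5.5) (footprint 4.5×5) is included at this height; Taking the first minus the rest: starting from the cone, the r=8 sphere at (-1, 14.5) misses the remaining region (no effect); the 4.5×5 cube at (-4, 5.5) partially overlaps it — only the 2.22 mm² overlap (of its 22.50 mm²) is removed, clipping the outline — 1 connected region; (rotated 70° about Z; rotation is an isometry so areas/perimeters/island counts are preserved). The outline is a single polygon with 10 vertices. Extrusion per mm of travel: 0.6 × 0.15 / (π × 0.875²) = 0.037418. Accumulating E over each segment gives final E = 1.5558.

G0 X-6.14 Y-0.80 Z2.40
G1 X-6.05 Y-2.82 E0.0757
G1 X-2.28 Y-6.28 E0.2671
G1 X2.82 Y-6.05 E0.4582
G1 X6.28 Y-2.28 E0.6496
G1 X6.05 Y2.82 E0.8406
G1 X2.28 Y6.28 E1.0321
G1 X-2.82 Y6.05 E1.2231
G1 X-5.91 Y2.68 E1.3942
G1 X-5.00 Y2.35 E1.4304
G1 X-6.14 Y-0.80 E1.5558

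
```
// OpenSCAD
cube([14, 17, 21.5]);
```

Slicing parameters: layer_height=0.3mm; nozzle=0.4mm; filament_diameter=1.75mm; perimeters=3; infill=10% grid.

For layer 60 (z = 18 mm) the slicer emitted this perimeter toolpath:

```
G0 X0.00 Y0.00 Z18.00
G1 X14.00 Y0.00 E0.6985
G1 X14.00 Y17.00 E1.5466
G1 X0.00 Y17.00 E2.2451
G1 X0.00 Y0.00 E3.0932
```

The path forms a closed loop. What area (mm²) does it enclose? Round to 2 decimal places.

Apply the shoelace formula to the sequence of (X, Y) vertices; enclosed area = 238.00 mm².

238.00 mm²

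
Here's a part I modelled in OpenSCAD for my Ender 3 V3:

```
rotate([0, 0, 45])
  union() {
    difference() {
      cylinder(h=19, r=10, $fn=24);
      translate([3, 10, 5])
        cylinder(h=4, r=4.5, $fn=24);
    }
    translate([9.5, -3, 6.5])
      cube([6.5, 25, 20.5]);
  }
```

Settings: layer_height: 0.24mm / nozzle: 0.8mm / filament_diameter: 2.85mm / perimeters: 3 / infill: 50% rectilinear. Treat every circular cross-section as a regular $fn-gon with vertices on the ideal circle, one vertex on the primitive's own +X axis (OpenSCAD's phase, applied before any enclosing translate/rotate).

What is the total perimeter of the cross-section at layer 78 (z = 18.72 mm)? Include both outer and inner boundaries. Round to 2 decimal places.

At z = 18.72 mm: the cylinder: section is a regular 24-gon, circumradius r=10 (perimeter = 2·24·10.000·sin(180°/24) = 62.65 mm); the cylinder at (3, 10) is absent (z outside [5, 9]); Subtracting the remaining from the first: none of the subtracted shapes is present at this height, so the r=10 cylinder is unchanged — boundary = 62.65 mm; the cube at (9.5, -3) (footprint 6.5×25) is included at this height (perimeter 63.00 mm); Combining (union): the regions partially overlap (shared area 1.77 mm²), so the edge portions inside another operand are dropped and the merged outline is re-measured after clipping — boundary = 113.65 mm; (whole slice rotated 45° about Z — lengths, areas and connectivity unchanged). Overall, the cross-section is a single solid region. Total boundary length (outer) = 113.65 mm.

113.65 mm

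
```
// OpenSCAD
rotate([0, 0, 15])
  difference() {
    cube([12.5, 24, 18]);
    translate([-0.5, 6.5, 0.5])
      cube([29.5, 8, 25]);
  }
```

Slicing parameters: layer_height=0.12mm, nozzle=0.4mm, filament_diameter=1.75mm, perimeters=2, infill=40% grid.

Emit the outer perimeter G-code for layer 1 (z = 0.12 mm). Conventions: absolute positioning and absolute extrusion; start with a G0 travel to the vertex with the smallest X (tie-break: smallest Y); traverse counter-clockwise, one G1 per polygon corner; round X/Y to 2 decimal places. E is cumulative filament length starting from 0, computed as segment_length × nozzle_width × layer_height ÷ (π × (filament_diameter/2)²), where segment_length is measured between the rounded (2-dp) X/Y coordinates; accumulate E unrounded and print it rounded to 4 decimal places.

At z = 0.12 mm: the cube (footprint 12.5×24) is included at this height; the cube at (-0.5, 6.5) does not reach this height (z outside [0.5, 25.5]); Taking the first minus the rest: none of the subtracted shapes is present at this height, so the 12.5×24 cube is unchanged — 1 connected region; (rotated 15° about Z; rotation is an isometry so areas/perimeters/island counts are preserved). The outline is a single polygon with 4 vertices. Extrusion per mm of travel: 0.4 × 0.12 / (π × 0.875²) = 0.019956. Accumulating E over each segment gives final E = 1.4566.

G0 X-6.21 Y23.18 Z0.12
G1 X0.00 Y0.00 E0.4789
G1 X12.07 Y3.24 E0.7283
G1 X5.86 Y26.42 E1.2072
G1 X-6.21 Y23.18 E1.4566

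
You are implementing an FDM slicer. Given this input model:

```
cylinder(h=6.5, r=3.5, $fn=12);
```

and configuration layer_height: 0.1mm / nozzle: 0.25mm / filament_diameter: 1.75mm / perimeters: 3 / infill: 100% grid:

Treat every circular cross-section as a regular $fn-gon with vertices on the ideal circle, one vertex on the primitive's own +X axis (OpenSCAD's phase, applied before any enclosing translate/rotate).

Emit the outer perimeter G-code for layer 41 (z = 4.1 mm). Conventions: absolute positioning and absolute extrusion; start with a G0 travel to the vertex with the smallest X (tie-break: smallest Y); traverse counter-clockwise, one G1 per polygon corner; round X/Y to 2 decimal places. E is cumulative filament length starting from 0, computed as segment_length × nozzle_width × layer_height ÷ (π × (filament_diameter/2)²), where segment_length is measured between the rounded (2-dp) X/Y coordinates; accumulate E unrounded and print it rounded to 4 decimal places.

At z = 4.1 mm: the r=3.5 cylinder contributes a regular 12-gon of circumradius 3.5. The outline is a single polygon with 12 vertices. Extrusion per mm of travel: 0.25 × 0.1 / (π × 0.875²) = 0.010394. Accumulating E over each segment gives final E = 0.2259.

G0 X-3.50 Y0.00 Z4.10
G1 X-3.03 Y-1.75 E0.0188
G1 X-1.75 Y-3.03 E0.0376
G1 X0.00 Y-3.50 E0.0565
G1 X1.75 Y-3.03 E0.0753
G1 X3.03 Y-1.75 E0.0941
G1 X3.50 Y0.00 E0.1130
G1 X3.03 Y1.75 E0.1318
G1 X1.75 Y3.03 E0.1506
G1 X0.00 Y3.50 E0.1694
G1 X-1.75 Y3.03 E0.1883
G1 X-3.03 Y1.75 E0.2071
G1 X-3.50 Y0.00 E0.2259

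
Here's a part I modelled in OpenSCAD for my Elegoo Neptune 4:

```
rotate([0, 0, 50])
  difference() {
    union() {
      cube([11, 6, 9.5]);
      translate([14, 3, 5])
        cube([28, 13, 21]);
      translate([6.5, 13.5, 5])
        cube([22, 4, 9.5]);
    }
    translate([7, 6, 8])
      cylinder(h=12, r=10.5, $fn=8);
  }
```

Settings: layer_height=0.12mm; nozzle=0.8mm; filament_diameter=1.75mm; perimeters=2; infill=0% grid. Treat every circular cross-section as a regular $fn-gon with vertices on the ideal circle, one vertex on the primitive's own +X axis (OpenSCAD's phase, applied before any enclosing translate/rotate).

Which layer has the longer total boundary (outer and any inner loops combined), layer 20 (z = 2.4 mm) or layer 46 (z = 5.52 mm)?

Layer 20 (z = 2.4): the cube is present — its section is the full 11×6 rectangle (perimeter 34.00 mm); the cube at (14, 3) is not intersected at this z (z outside [5, 26]); the cube at (6.5, 13.5) does not reach this height (z outside [5, 14.5]); Merging all regions: only the 11×6 cube is present, so the union is just that shape — boundary = 34.00 mm; the cylinder at (7, 6) is not intersected at this z (z outside [8, 20]); After the difference (first − rest): none of the subtracted shapes is present at this height, so that combined region is unchanged — boundary = 34.00 mm; (whole slice rotated 50° about Z — lengths, areas and connectivity unchanged). So its perimeter = 34.00 mm. Layer 46 (z = 5.52): the cube is present — its section is the full 11×6 rectangle (perimeter 34.00 mm); the 28×13 cube at (14, 3) contributes its full rectangle (perimeter 82.00 mm); the cube at (6.5, 13.5) is present — its section is the full 22×4 rectangle (perimeter 52.00 mm); Combining (union): the regions partially overlap (shared area 36.25 mm²), so the edge portions inside another operand are dropped and the merged outline is re-measured after clipping — boundary = 134.00 mm; the cylinder at (7, 6) is not intersected at this z (z outside [8, 20]); Subtracting the remaining from the first: none of the subtracted shapes is present at this height, so that combined region is unchanged — boundary = 134.00 mm; (whole slice rotated 50° about Z — lengths, areas and connectivity unchanged). So its perimeter = 134.00 mm. Layer 46 is larger (134.00 vs 34.00 mm).

layer 46 (z = 5.52 mm)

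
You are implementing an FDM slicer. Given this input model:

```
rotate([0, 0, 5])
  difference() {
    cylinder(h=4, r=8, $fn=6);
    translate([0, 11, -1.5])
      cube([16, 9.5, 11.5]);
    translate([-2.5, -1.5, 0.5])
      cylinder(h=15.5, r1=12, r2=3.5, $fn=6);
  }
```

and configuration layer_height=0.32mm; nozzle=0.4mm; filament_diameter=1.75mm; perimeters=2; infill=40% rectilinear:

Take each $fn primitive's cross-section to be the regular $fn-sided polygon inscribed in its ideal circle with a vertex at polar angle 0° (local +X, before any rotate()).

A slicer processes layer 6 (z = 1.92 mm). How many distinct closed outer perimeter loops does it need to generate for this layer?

1

At z = 1.92 mm: the r=8 cylinder contributes a regular 6-gon of circumradius 8; the 16×9.5 cube at (0, 11) contributes its full rectangle; the cone at (-2.5, -1.5): at t=0.092 of its height the radius interpolates to r₁+(r₂−r₁)t = 11.221, giving a regular 6-gon of that circumradius; Taking the first minus the rest: starting from the r=8 cylinder, the 16×9.5 cube at (0, 11) misses the remaining region (no effect); the cone at (-2.5, -1.5) partially overlaps it — only the 165.27 mm² overlap (of its 327.14 mm²) is removed, clipping the outline — 1 connected region; (whole slice rotated 5° about Z — lengths, areas and connectivity unchanged). The result has 1 disconnected region.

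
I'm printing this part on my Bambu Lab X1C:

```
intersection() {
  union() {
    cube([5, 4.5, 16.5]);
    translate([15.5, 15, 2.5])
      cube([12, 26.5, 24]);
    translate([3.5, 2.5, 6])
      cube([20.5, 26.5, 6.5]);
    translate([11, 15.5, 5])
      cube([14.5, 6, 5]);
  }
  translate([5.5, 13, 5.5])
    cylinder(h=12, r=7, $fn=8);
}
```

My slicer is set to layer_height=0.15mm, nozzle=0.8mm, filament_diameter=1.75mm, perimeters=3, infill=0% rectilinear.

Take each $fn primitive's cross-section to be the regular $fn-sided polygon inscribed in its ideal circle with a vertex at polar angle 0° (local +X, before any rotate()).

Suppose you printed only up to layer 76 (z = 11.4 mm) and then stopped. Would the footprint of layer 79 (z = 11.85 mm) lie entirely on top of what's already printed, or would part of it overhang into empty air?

Compare the two slices. At z = 11.4: the 5×4.5 cube contributes its full rectangle (area 22.50 mm²); the cube at (15.5, 15) is present — its section is the full 12×26.5 rectangle (area 318.00 mm²); the cube at (3.5, 2.5) is present — its section is the full 20.5×26.5 rectangle (area 543.25 mm²); the cube at (11, 15.5) is absent (z outside [5, 10]); Taking the union: the regions partially overlap — summed areas 883.75 mm² minus the doubly-counted overlap 122.00 mm² gives 761.75 mm² — area = 761.75 mm²; the cylinder at (5.5, 13): section is a regular 8-gon, circumradius r=7 (area = (8/2)·7.000²·sin(360°/8) = 138.59 mm²); After intersecting: the r=7 cylinder at (5.5, 13) partially overlaps the result so far; clipping to the common part keeps 95.64 mm² — area = 95.64 mm². At z = 11.85: the cube is present — its section is the full 5×4.5 rectangle (area 22.50 mm²); the 12×26.5 cube at (15.5, 15) contributes its full rectangle (area 318.00 mm²); the 20.5×26.5 cube at (3.5, 2.5) contributes its full rectangle (area 543.25 mm²); the cube at (11, 15.5) is absent (z outside [5, 10]); Merging all regions: the regions partially overlap — summed areas 883.75 mm² minus the doubly-counted overlap 122.00 mm² gives 761.75 mm² — area = 761.75 mm²; the cylinder at (5.5, 13): section is a regular 8-gon, circumradius r=7 (area = (8/2)·7.000²·sin(360°/8) = 138.59 mm²); After intersecting: the r=7 cylinder at (5.5, 13) partially overlaps that combined region; clipping to the common part keeps 95.64 mm² — area = 95.64 mm². Checking containment: the cross-section at z = 11.85 is a subset of the cross-section at z = 11.4.

entirely on top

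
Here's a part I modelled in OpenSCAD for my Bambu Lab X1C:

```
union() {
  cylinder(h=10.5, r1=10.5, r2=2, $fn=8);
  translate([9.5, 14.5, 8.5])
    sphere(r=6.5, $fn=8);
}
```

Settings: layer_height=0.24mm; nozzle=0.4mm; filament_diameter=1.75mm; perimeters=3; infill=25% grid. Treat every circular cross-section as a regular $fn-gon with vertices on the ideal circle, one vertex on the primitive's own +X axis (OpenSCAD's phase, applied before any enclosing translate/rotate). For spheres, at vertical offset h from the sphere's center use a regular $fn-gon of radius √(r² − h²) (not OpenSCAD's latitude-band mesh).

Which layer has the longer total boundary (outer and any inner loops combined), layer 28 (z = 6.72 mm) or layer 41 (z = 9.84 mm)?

layer 28 (z = 6.72 mm)

Layer 28 (z = 6.72): the cone contributes a regular 8-gon of circumradius 5.060 (interpolated between r1=10.5 and r2=2 at t=0.640) (perimeter = 2·8·5.060·sin(180°/8) = 30.98 mm); the r=6.5 sphere at (9.5, 14.5) contributes a regular 8-gon of circumradius √(6.5²−1.78²) = 6.252 (perimeter = 2·8·6.252·sin(180°/8) = 38.28 mm); Merging all regions: the 2 present regions are separate (no shared area or edge), so areas and boundary lengths simply add and each stays a separate island — boundary = 69.26 mm. So its perimeter = 69.26 mm. Layer 41 (z = 9.84): the cone (r1=10.5→r2=2) has section circumradius 2.534 here — a regular 8-gon (perimeter = 2·8·2.534·sin(180°/8) = 15.52 mm); the r=6.5 sphere at (9.5, 14.5) contributes a regular 8-gon of circumradius √(6.5²−1.34²) = 6.360 (perimeter = 2·8·6.360·sin(180°/8) = 38.94 mm); Taking the union: the 2 present regions are separate (no shared area or edge), so areas and boundary lengths simply add and each stays a separate island — boundary = 54.46 mm. So its perimeter = 54.46 mm. Layer 28 is larger (69.26 vs 54.46 mm).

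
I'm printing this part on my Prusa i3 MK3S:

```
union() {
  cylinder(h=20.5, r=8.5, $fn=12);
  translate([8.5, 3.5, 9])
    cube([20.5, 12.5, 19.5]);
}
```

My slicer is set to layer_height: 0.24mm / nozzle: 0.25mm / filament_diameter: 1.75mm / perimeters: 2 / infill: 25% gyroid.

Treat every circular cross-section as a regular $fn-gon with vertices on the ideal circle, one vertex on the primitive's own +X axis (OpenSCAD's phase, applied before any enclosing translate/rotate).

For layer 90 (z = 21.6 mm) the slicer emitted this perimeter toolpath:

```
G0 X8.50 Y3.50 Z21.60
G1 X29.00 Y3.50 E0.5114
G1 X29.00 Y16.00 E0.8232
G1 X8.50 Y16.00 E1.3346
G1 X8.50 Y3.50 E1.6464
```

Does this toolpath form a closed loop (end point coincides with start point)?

Start point (G0): (8.50, 3.50). End point (last G1): the path returns to the start — closed.

yes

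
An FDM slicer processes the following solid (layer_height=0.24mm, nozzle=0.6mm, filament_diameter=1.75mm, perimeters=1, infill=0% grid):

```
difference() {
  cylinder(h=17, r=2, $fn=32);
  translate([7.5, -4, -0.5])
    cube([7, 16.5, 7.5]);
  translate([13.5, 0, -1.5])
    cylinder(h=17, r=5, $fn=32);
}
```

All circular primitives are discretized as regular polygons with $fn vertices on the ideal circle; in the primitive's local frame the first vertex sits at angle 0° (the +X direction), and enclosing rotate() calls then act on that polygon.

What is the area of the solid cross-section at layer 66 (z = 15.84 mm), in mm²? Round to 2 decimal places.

At z = 15.84 mm: the r=2 cylinder contributes a regular 32-gon of circumradius 2 (area = (32/2)·2.000²·sin(360°/32) = 12.49 mm²); the cube at (7.5, -4) is absent (z outside [-0.5, 7]); the cylinder at (13.5, 0) is absent (z outside [-1.5, 15.5]); Taking the first minus the rest: none of the subtracted shapes is present at this height, so the r=2 cylinder is unchanged — area = 12.49 mm². Overall, the cross-section is a single solid region. Net area = 12.49 mm².

12.49 mm²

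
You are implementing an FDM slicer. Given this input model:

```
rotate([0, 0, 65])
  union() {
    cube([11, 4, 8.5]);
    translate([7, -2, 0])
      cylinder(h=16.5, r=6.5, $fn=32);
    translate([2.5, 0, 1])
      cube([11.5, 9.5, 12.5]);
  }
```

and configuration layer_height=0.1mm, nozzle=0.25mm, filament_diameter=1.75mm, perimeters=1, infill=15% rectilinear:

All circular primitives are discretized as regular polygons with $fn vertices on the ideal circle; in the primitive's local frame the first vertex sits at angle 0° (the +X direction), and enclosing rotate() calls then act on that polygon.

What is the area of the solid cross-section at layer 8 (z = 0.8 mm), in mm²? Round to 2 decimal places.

At z = 0.8 mm: the 11×4 cube contributes its full rectangle (area 44.00 mm²); the r=6.5 cylinder at (7, -2) gives a regular 32-gon of circumradius 6.5 (constant along its height) (area = (32/2)·6.500²·sin(360°/32) = 131.88 mm²); the cube at (2.5, 0) is absent (z outside [1, 13.5]); Taking the union: the regions partially overlap — summed areas 175.88 mm² minus the doubly-counted overlap 34.81 mm² gives 141.07 mm² — area = 141.07 mm²; (rotated 65° about Z; rotation is an isometry so areas/perimeters/island counts are preserved). Overall, the cross-section is a single solid region. Net area = 141.07 mm².

141.07 mm²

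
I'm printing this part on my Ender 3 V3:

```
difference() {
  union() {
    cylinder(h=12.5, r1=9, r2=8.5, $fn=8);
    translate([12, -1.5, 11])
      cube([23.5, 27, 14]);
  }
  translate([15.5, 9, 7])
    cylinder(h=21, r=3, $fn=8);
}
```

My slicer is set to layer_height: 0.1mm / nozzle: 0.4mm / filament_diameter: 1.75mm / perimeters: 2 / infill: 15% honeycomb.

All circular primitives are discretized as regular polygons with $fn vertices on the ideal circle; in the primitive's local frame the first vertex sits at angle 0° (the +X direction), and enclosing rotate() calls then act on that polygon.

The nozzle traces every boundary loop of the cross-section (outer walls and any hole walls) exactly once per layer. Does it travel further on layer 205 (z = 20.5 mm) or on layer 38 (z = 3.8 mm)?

layer 205 (z = 20.5 mm)

Layer 205 (z = 20.5): the cone does not reach this height (z outside [0, 12.5]); the cube at (12, -1.5) is present — its section is the full 23.5×27 rectangle (perimeter 101.00 mm); Combining (union): only the 23.5×27 cube at (12, -1.5) is present, so the union is just that shape — boundary = 101.00 mm; the cylinder at (15.5, 9): section is a regular 8-gon, circumradius r=3 (perimeter = 2·8·3.000·sin(180°/8) = 18.37 mm); Subtracting the remaining from the first: starting from the result so far, the r=3 cylinder at (15.5, 9) lies wholly inside it (removes its full 25.46 mm² and its 18.37 mm outline becomes a hole wall) — boundary (outer + 1 inner loop) = 119.37 mm. So its perimeter = 119.37 mm. Layer 38 (z = 3.8): the cone contributes a regular 8-gon of circumradius 8.848 (interpolated between r1=9 and r2=8.5 at t=0.304) (perimeter = 2·8·8.848·sin(180°/8) = 54.18 mm); the cube at (12, -1.5) is absent (z outside [11, 25]); Taking the union: only the cone is present, so the union is just that shape — boundary = 54.18 mm; the cylinder at (15.5, 9) does not reach this height (z outside [7, 28]); Subtracting the remaining from the first: none of the subtracted shapes is present at this height, so the result so far is unchanged — boundary = 54.18 mm. So its perimeter = 54.18 mm. Layer 205 is larger (119.37 vs 54.18 mm).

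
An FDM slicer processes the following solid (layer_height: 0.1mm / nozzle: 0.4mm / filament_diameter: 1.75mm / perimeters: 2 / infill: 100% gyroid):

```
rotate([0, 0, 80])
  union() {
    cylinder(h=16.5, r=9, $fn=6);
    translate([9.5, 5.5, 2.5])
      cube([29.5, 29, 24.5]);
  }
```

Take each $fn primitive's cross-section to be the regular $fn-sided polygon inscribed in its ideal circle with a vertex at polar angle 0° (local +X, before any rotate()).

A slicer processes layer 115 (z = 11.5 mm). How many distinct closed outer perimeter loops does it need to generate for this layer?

At z = 11.5 mm: the cylinder: section is a regular 6-gon, circumradius r=9; the 29.5×29 cube at (9.5, 5.5) contributes its full rectangle; Combining (union): the 2 present regions are separate (no shared area or edge), so areas and boundary lengths simply add and each stays a separate island — 2 connected regions; (rotated 80° about Z; rotation is an isometry so areas/perimeters/island counts are preserved). The result has 2 disconnected regions.

2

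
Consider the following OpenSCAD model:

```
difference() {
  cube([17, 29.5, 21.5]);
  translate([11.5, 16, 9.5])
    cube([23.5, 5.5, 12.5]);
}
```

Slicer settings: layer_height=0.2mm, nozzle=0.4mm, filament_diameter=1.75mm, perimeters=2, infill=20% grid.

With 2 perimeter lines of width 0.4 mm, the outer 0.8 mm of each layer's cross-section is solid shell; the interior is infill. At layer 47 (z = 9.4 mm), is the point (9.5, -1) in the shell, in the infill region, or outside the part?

outside

At z = 9.4 mm: the cube (footprint 17×29.5) is included at this height; the cube at (11.5, 16) is not intersected at this z (z outside [9.5, 22]); Taking the first minus the rest: none of the subtracted shapes is present at this height, so the 17×29.5 cube is unchanged — 1 connected region. Overall, the cross-section is a single solid region. The nearest boundary edge runs (0.00, 0.00)→(17.00, 0.00); distance from the point to it = 1.00 mm. The point is not inside any of the regions above, so it lies outside the cross-section (1.00 mm from the nearest boundary).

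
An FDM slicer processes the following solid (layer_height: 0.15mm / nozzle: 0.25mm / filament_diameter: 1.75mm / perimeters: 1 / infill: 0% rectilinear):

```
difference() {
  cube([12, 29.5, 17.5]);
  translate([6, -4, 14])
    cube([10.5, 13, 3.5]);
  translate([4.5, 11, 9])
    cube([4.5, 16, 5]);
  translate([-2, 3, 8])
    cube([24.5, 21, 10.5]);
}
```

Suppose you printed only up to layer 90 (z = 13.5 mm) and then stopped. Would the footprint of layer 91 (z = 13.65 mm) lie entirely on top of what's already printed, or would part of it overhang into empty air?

Compare the two slices. At z = 13.5: the cube (footprint 12×29.5) is included at this height (area 354.00 mm²); the cube at (6, -4) is not intersected at this z (z outside [14, 17.5]); the cube at (4.5, 11) (footprint 4.5×16) is included at this height (area 72.00 mm²); the 24.5×21 cube at (-2, 3) contributes its full rectangle (area 514.50 mm²); Taking the first minus the rest: starting from the 12×29.5 cube (354.00 mm²), the 4.5×16 cube at (4.5, 11) lies wholly inside it (removes its full 72.00 mm² and its 41.00 mm outline becomes a hole wall); the 24.5×21 cube at (-2, 3) partially overlaps it — only the 193.50 mm² overlap (of its 514.50 mm²) is removed, clipping the outline — area = 88.50 mm². At z = 13.65: the cube is present — its section is the full 12×29.5 rectangle (area 354.00 mm²); the cube at (6, -4) is not intersected at this z (z outside [14, 17.5]); the cube at (4.5, 11) (footprint 4.5×16) is included at this height (area 72.00 mm²); the cube at (-2, 3) (footprint 24.5×21) is included at this height (area 514.50 mm²); Taking the first minus the rest: starting from the 12×29.5 cube (354.00 mm²), the 4.5×16 cube at (4.5, 11) lies wholly inside it (removes its full 72.00 mm² and its 41.00 mm outline becomes a hole wall); the 24.5×21 cube at (-2, 3) partially overlaps it — only the 193.50 mm² overlap (of its 514.50 mm²) is removed, clipping the outline — area = 88.50 mm². Checking containment: the cross-section at z = 13.65 is a subset of the cross-section at z = 13.5.

entirely on top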